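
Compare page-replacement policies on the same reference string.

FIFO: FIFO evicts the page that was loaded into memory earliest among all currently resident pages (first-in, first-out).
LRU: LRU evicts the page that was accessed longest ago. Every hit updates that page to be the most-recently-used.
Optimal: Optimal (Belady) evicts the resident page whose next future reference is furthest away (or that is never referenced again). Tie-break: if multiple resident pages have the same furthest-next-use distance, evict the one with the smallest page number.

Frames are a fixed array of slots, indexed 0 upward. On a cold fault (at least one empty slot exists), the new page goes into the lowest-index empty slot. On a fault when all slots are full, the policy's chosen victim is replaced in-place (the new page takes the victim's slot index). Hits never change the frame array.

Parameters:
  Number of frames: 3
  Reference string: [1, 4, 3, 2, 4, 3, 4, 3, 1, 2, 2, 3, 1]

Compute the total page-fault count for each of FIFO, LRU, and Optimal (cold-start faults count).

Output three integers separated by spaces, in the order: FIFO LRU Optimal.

--- FIFO ---
  step 0: ref 1 -> FAULT, frames=[1,-,-] (faults so far: 1)
  step 1: ref 4 -> FAULT, frames=[1,4,-] (faults so far: 2)
  step 2: ref 3 -> FAULT, frames=[1,4,3] (faults so far: 3)
  step 3: ref 2 -> FAULT, evict 1, frames=[2,4,3] (faults so far: 4)
  step 4: ref 4 -> HIT, frames=[2,4,3] (faults so far: 4)
  step 5: ref 3 -> HIT, frames=[2,4,3] (faults so far: 4)
  step 6: ref 4 -> HIT, frames=[2,4,3] (faults so far: 4)
  step 7: ref 3 -> HIT, frames=[2,4,3] (faults so far: 4)
  step 8: ref 1 -> FAULT, evict 4, frames=[2,1,3] (faults so far: 5)
  step 9: ref 2 -> HIT, frames=[2,1,3] (faults so far: 5)
  step 10: ref 2 -> HIT, frames=[2,1,3] (faults so far: 5)
  step 11: ref 3 -> HIT, frames=[2,1,3] (faults so far: 5)
  step 12: ref 1 -> HIT, frames=[2,1,3] (faults so far: 5)
  FIFO total faults: 5
--- LRU ---
  step 0: ref 1 -> FAULT, frames=[1,-,-] (faults so far: 1)
  step 1: ref 4 -> FAULT, frames=[1,4,-] (faults so far: 2)
  step 2: ref 3 -> FAULT, frames=[1,4,3] (faults so far: 3)
  step 3: ref 2 -> FAULT, evict 1, frames=[2,4,3] (faults so far: 4)
  step 4: ref 4 -> HIT, frames=[2,4,3] (faults so far: 4)
  step 5: ref 3 -> HIT, frames=[2,4,3] (faults so far: 4)
  step 6: ref 4 -> HIT, frames=[2,4,3] (faults so far: 4)
  step 7: ref 3 -> HIT, frames=[2,4,3] (faults so far: 4)
  step 8: ref 1 -> FAULT, evict 2, frames=[1,4,3] (faults so far: 5)
  step 9: ref 2 -> FAULT, evict 4, frames=[1,2,3] (faults so far: 6)
  step 10: ref 2 -> HIT, frames=[1,2,3] (faults so far: 6)
  step 11: ref 3 -> HIT, frames=[1,2,3] (faults so far: 6)
  step 12: ref 1 -> HIT, frames=[1,2,3] (faults so far: 6)
  LRU total faults: 6
--- Optimal ---
  step 0: ref 1 -> FAULT, frames=[1,-,-] (faults so far: 1)
  step 1: ref 4 -> FAULT, frames=[1,4,-] (faults so far: 2)
  step 2: ref 3 -> FAULT, frames=[1,4,3] (faults so far: 3)
  step 3: ref 2 -> FAULT, evict 1, frames=[2,4,3] (faults so far: 4)
  step 4: ref 4 -> HIT, frames=[2,4,3] (faults so far: 4)
  step 5: ref 3 -> HIT, frames=[2,4,3] (faults so far: 4)
  step 6: ref 4 -> HIT, frames=[2,4,3] (faults so far: 4)
  step 7: ref 3 -> HIT, frames=[2,4,3] (faults so far: 4)
  step 8: ref 1 -> FAULT, evict 4, frames=[2,1,3] (faults so far: 5)
  step 9: ref 2 -> HIT, frames=[2,1,3] (faults so far: 5)
  step 10: ref 2 -> HIT, frames=[2,1,3] (faults so far: 5)
  step 11: ref 3 -> HIT, frames=[2,1,3] (faults so far: 5)
  step 12: ref 1 -> HIT, frames=[2,1,3] (faults so far: 5)
  Optimal total faults: 5

Answer: 5 6 5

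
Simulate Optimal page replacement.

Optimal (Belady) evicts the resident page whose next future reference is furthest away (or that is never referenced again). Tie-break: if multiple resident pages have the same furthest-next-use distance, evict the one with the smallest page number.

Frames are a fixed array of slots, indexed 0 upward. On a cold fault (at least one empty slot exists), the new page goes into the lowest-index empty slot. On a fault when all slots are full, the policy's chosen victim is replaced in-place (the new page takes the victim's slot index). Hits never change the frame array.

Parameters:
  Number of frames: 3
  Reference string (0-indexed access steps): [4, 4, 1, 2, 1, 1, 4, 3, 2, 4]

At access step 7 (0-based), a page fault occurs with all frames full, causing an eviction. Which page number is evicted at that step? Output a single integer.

Step 0: ref 4 -> FAULT, frames=[4,-,-]
Step 1: ref 4 -> HIT, frames=[4,-,-]
Step 2: ref 1 -> FAULT, frames=[4,1,-]
Step 3: ref 2 -> FAULT, frames=[4,1,2]
Step 4: ref 1 -> HIT, frames=[4,1,2]
Step 5: ref 1 -> HIT, frames=[4,1,2]
Step 6: ref 4 -> HIT, frames=[4,1,2]
Step 7: ref 3 -> FAULT, evict 1, frames=[4,3,2]
At step 7: evicted page 1

Answer: 1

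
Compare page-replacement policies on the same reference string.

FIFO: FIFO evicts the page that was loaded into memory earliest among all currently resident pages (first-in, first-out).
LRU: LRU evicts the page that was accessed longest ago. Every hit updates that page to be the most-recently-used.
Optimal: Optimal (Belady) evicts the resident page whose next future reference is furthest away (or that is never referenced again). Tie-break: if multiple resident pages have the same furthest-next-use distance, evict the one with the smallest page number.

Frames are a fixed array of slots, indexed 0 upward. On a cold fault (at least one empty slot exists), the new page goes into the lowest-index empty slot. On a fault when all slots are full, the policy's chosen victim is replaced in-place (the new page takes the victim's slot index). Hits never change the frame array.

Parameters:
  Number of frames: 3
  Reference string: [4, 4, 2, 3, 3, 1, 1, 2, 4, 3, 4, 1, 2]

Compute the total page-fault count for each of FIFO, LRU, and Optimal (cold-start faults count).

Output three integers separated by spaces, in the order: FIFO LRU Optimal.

--- FIFO ---
  step 0: ref 4 -> FAULT, frames=[4,-,-] (faults so far: 1)
  step 1: ref 4 -> HIT, frames=[4,-,-] (faults so far: 1)
  step 2: ref 2 -> FAULT, frames=[4,2,-] (faults so far: 2)
  step 3: ref 3 -> FAULT, frames=[4,2,3] (faults so far: 3)
  step 4: ref 3 -> HIT, frames=[4,2,3] (faults so far: 3)
  step 5: ref 1 -> FAULT, evict 4, frames=[1,2,3] (faults so far: 4)
  step 6: ref 1 -> HIT, frames=[1,2,3] (faults so far: 4)
  step 7: ref 2 -> HIT, frames=[1,2,3] (faults so far: 4)
  step 8: ref 4 -> FAULT, evict 2, frames=[1,4,3] (faults so far: 5)
  step 9: ref 3 -> HIT, frames=[1,4,3] (faults so far: 5)
  step 10: ref 4 -> HIT, frames=[1,4,3] (faults so far: 5)
  step 11: ref 1 -> HIT, frames=[1,4,3] (faults so far: 5)
  step 12: ref 2 -> FAULT, evict 3, frames=[1,4,2] (faults so far: 6)
  FIFO total faults: 6
--- LRU ---
  step 0: ref 4 -> FAULT, frames=[4,-,-] (faults so far: 1)
  step 1: ref 4 -> HIT, frames=[4,-,-] (faults so far: 1)
  step 2: ref 2 -> FAULT, frames=[4,2,-] (faults so far: 2)
  step 3: ref 3 -> FAULT, frames=[4,2,3] (faults so far: 3)
  step 4: ref 3 -> HIT, frames=[4,2,3] (faults so far: 3)
  step 5: ref 1 -> FAULT, evict 4, frames=[1,2,3] (faults so far: 4)
  step 6: ref 1 -> HIT, frames=[1,2,3] (faults so far: 4)
  step 7: ref 2 -> HIT, frames=[1,2,3] (faults so far: 4)
  step 8: ref 4 -> FAULT, evict 3, frames=[1,2,4] (faults so far: 5)
  step 9: ref 3 -> FAULT, evict 1, frames=[3,2,4] (faults so far: 6)
  step 10: ref 4 -> HIT, frames=[3,2,4] (faults so far: 6)
  step 11: ref 1 -> FAULT, evict 2, frames=[3,1,4] (faults so far: 7)
  step 12: ref 2 -> FAULT, evict 3, frames=[2,1,4] (faults so far: 8)
  LRU total faults: 8
--- Optimal ---
  step 0: ref 4 -> FAULT, frames=[4,-,-] (faults so far: 1)
  step 1: ref 4 -> HIT, frames=[4,-,-] (faults so far: 1)
  step 2: ref 2 -> FAULT, frames=[4,2,-] (faults so far: 2)
  step 3: ref 3 -> FAULT, frames=[4,2,3] (faults so far: 3)
  step 4: ref 3 -> HIT, frames=[4,2,3] (faults so far: 3)
  step 5: ref 1 -> FAULT, evict 3, frames=[4,2,1] (faults so far: 4)
  step 6: ref 1 -> HIT, frames=[4,2,1] (faults so far: 4)
  step 7: ref 2 -> HIT, frames=[4,2,1] (faults so far: 4)
  step 8: ref 4 -> HIT, frames=[4,2,1] (faults so far: 4)
  step 9: ref 3 -> FAULT, evict 2, frames=[4,3,1] (faults so far: 5)
  step 10: ref 4 -> HIT, frames=[4,3,1] (faults so far: 5)
  step 11: ref 1 -> HIT, frames=[4,3,1] (faults so far: 5)
  step 12: ref 2 -> FAULT, evict 1, frames=[4,3,2] (faults so far: 6)
  Optimal total faults: 6

Answer: 6 8 6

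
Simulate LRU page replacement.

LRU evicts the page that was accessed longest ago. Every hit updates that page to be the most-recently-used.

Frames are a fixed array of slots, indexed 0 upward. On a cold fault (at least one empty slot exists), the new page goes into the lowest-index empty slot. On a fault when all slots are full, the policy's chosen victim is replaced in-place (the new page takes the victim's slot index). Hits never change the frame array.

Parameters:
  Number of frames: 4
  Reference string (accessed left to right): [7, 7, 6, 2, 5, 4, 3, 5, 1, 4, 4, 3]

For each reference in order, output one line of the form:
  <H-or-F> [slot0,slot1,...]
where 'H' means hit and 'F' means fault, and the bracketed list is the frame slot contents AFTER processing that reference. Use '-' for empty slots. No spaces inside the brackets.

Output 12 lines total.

F [7,-,-,-]
H [7,-,-,-]
F [7,6,-,-]
F [7,6,2,-]
F [7,6,2,5]
F [4,6,2,5]
F [4,3,2,5]
H [4,3,2,5]
F [4,3,1,5]
H [4,3,1,5]
H [4,3,1,5]
H [4,3,1,5]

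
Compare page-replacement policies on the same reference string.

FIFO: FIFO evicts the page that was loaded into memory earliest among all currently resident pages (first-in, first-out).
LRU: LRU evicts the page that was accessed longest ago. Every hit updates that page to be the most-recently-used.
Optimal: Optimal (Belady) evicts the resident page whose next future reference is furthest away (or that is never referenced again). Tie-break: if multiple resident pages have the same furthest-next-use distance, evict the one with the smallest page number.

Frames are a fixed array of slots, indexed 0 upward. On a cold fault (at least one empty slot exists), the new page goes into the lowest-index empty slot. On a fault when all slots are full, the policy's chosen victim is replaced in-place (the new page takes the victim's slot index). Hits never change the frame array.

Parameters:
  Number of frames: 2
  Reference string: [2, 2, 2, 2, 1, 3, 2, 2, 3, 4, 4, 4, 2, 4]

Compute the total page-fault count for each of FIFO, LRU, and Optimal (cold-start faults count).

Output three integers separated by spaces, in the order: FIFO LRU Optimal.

Answer: 5 6 4

Derivation:
--- FIFO ---
  step 0: ref 2 -> FAULT, frames=[2,-] (faults so far: 1)
  step 1: ref 2 -> HIT, frames=[2,-] (faults so far: 1)
  step 2: ref 2 -> HIT, frames=[2,-] (faults so far: 1)
  step 3: ref 2 -> HIT, frames=[2,-] (faults so far: 1)
  step 4: ref 1 -> FAULT, frames=[2,1] (faults so far: 2)
  step 5: ref 3 -> FAULT, evict 2, frames=[3,1] (faults so far: 3)
  step 6: ref 2 -> FAULT, evict 1, frames=[3,2] (faults so far: 4)
  step 7: ref 2 -> HIT, frames=[3,2] (faults so far: 4)
  step 8: ref 3 -> HIT, frames=[3,2] (faults so far: 4)
  step 9: ref 4 -> FAULT, evict 3, frames=[4,2] (faults so far: 5)
  step 10: ref 4 -> HIT, frames=[4,2] (faults so far: 5)
  step 11: ref 4 -> HIT, frames=[4,2] (faults so far: 5)
  step 12: ref 2 -> HIT, frames=[4,2] (faults so far: 5)
  step 13: ref 4 -> HIT, frames=[4,2] (faults so far: 5)
  FIFO total faults: 5
--- LRU ---
  step 0: ref 2 -> FAULT, frames=[2,-] (faults so far: 1)
  step 1: ref 2 -> HIT, frames=[2,-] (faults so far: 1)
  step 2: ref 2 -> HIT, frames=[2,-] (faults so far: 1)
  step 3: ref 2 -> HIT, frames=[2,-] (faults so far: 1)
  step 4: ref 1 -> FAULT, frames=[2,1] (faults so far: 2)
  step 5: ref 3 -> FAULT, evict 2, frames=[3,1] (faults so far: 3)
  step 6: ref 2 -> FAULT, evict 1, frames=[3,2] (faults so far: 4)
  step 7: ref 2 -> HIT, frames=[3,2] (faults so far: 4)
  step 8: ref 3 -> HIT, frames=[3,2] (faults so far: 4)
  step 9: ref 4 -> FAULT, evict 2, frames=[3,4] (faults so far: 5)
  step 10: ref 4 -> HIT, frames=[3,4] (faults so far: 5)
  step 11: ref 4 -> HIT, frames=[3,4] (faults so far: 5)
  step 12: ref 2 -> FAULT, evict 3, frames=[2,4] (faults so far: 6)
  step 13: ref 4 -> HIT, frames=[2,4] (faults so far: 6)
  LRU total faults: 6
--- Optimal ---
  step 0: ref 2 -> FAULT, frames=[2,-] (faults so far: 1)
  step 1: ref 2 -> HIT, frames=[2,-] (faults so far: 1)
  step 2: ref 2 -> HIT, frames=[2,-] (faults so far: 1)
  step 3: ref 2 -> HIT, frames=[2,-] (faults so far: 1)
  step 4: ref 1 -> FAULT, frames=[2,1] (faults so far: 2)
  step 5: ref 3 -> FAULT, evict 1, frames=[2,3] (faults so far: 3)
  step 6: ref 2 -> HIT, frames=[2,3] (faults so far: 3)
  step 7: ref 2 -> HIT, frames=[2,3] (faults so far: 3)
  step 8: ref 3 -> HIT, frames=[2,3] (faults so far: 3)
  step 9: ref 4 -> FAULT, evict 3, frames=[2,4] (faults so far: 4)
  step 10: ref 4 -> HIT, frames=[2,4] (faults so far: 4)
  step 11: ref 4 -> HIT, frames=[2,4] (faults so far: 4)
  step 12: ref 2 -> HIT, frames=[2,4] (faults so far: 4)
  step 13: ref 4 -> HIT, frames=[2,4] (faults so far: 4)
  Optimal total faults: 4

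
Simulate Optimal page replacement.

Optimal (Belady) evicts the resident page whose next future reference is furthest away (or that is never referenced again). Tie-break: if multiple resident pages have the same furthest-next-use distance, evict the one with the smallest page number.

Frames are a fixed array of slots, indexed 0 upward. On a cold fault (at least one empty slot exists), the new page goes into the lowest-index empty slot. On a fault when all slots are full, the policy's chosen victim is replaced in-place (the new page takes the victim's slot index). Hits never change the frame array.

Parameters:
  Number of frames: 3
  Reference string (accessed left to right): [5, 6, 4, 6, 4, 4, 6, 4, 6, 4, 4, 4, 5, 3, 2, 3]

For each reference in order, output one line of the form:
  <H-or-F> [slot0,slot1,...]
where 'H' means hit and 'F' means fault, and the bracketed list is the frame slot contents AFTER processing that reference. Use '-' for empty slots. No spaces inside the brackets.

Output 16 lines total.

F [5,-,-]
F [5,6,-]
F [5,6,4]
H [5,6,4]
H [5,6,4]
H [5,6,4]
H [5,6,4]
H [5,6,4]
H [5,6,4]
H [5,6,4]
H [5,6,4]
H [5,6,4]
H [5,6,4]
F [5,6,3]
F [2,6,3]
H [2,6,3]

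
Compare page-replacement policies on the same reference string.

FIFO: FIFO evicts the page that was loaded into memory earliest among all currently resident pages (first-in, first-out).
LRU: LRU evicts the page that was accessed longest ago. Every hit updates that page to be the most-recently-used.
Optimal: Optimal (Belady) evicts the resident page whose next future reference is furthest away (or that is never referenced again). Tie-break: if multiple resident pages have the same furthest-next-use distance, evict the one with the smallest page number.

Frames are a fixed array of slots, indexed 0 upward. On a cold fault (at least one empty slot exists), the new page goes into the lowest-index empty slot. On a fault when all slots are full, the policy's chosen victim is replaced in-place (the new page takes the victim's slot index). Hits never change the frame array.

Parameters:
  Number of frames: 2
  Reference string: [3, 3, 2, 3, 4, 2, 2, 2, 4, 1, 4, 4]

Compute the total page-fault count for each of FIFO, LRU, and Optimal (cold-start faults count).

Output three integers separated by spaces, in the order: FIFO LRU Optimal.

Answer: 4 5 4

Derivation:
--- FIFO ---
  step 0: ref 3 -> FAULT, frames=[3,-] (faults so far: 1)
  step 1: ref 3 -> HIT, frames=[3,-] (faults so far: 1)
  step 2: ref 2 -> FAULT, frames=[3,2] (faults so far: 2)
  step 3: ref 3 -> HIT, frames=[3,2] (faults so far: 2)
  step 4: ref 4 -> FAULT, evict 3, frames=[4,2] (faults so far: 3)
  step 5: ref 2 -> HIT, frames=[4,2] (faults so far: 3)
  step 6: ref 2 -> HIT, frames=[4,2] (faults so far: 3)
  step 7: ref 2 -> HIT, frames=[4,2] (faults so far: 3)
  step 8: ref 4 -> HIT, frames=[4,2] (faults so far: 3)
  step 9: ref 1 -> FAULT, evict 2, frames=[4,1] (faults so far: 4)
  step 10: ref 4 -> HIT, frames=[4,1] (faults so far: 4)
  step 11: ref 4 -> HIT, frames=[4,1] (faults so far: 4)
  FIFO total faults: 4
--- LRU ---
  step 0: ref 3 -> FAULT, frames=[3,-] (faults so far: 1)
  step 1: ref 3 -> HIT, frames=[3,-] (faults so far: 1)
  step 2: ref 2 -> FAULT, frames=[3,2] (faults so far: 2)
  step 3: ref 3 -> HIT, frames=[3,2] (faults so far: 2)
  step 4: ref 4 -> FAULT, evict 2, frames=[3,4] (faults so far: 3)
  step 5: ref 2 -> FAULT, evict 3, frames=[2,4] (faults so far: 4)
  step 6: ref 2 -> HIT, frames=[2,4] (faults so far: 4)
  step 7: ref 2 -> HIT, frames=[2,4] (faults so far: 4)
  step 8: ref 4 -> HIT, frames=[2,4] (faults so far: 4)
  step 9: ref 1 -> FAULT, evict 2, frames=[1,4] (faults so far: 5)
  step 10: ref 4 -> HIT, frames=[1,4] (faults so far: 5)
  step 11: ref 4 -> HIT, frames=[1,4] (faults so far: 5)
  LRU total faults: 5
--- Optimal ---
  step 0: ref 3 -> FAULT, frames=[3,-] (faults so far: 1)
  step 1: ref 3 -> HIT, frames=[3,-] (faults so far: 1)
  step 2: ref 2 -> FAULT, frames=[3,2] (faults so far: 2)
  step 3: ref 3 -> HIT, frames=[3,2] (faults so far: 2)
  step 4: ref 4 -> FAULT, evict 3, frames=[4,2] (faults so far: 3)
  step 5: ref 2 -> HIT, frames=[4,2] (faults so far: 3)
  step 6: ref 2 -> HIT, frames=[4,2] (faults so far: 3)
  step 7: ref 2 -> HIT, frames=[4,2] (faults so far: 3)
  step 8: ref 4 -> HIT, frames=[4,2] (faults so far: 3)
  step 9: ref 1 -> FAULT, evict 2, frames=[4,1] (faults so far: 4)
  step 10: ref 4 -> HIT, frames=[4,1] (faults so far: 4)
  step 11: ref 4 -> HIT, frames=[4,1] (faults so far: 4)
  Optimal total faults: 4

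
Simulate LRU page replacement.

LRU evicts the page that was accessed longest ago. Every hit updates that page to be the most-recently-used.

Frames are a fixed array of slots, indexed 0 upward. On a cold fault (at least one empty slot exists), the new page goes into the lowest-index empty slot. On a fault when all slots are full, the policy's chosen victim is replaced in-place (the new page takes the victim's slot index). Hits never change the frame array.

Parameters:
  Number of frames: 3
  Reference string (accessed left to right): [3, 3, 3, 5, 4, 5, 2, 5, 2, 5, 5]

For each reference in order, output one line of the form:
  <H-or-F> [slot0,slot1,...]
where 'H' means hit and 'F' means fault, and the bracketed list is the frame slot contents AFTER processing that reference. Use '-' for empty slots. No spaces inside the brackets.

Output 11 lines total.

F [3,-,-]
H [3,-,-]
H [3,-,-]
F [3,5,-]
F [3,5,4]
H [3,5,4]
F [2,5,4]
H [2,5,4]
H [2,5,4]
H [2,5,4]
H [2,5,4]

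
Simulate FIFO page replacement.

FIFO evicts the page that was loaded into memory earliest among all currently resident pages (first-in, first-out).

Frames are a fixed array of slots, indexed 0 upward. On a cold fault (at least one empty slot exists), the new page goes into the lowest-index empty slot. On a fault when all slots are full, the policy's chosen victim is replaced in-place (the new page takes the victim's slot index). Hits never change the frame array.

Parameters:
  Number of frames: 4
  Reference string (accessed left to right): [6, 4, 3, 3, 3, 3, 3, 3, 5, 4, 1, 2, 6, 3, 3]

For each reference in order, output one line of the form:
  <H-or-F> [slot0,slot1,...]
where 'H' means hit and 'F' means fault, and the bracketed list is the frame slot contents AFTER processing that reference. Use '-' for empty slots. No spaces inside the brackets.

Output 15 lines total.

F [6,-,-,-]
F [6,4,-,-]
F [6,4,3,-]
H [6,4,3,-]
H [6,4,3,-]
H [6,4,3,-]
H [6,4,3,-]
H [6,4,3,-]
F [6,4,3,5]
H [6,4,3,5]
F [1,4,3,5]
F [1,2,3,5]
F [1,2,6,5]
F [1,2,6,3]
H [1,2,6,3]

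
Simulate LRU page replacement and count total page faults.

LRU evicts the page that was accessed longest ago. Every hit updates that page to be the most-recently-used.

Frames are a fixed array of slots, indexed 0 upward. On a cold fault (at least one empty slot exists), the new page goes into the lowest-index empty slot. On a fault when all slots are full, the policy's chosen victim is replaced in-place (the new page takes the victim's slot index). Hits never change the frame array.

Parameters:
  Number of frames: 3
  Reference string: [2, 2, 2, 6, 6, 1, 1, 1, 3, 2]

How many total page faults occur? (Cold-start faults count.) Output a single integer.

Step 0: ref 2 → FAULT, frames=[2,-,-]
Step 1: ref 2 → HIT, frames=[2,-,-]
Step 2: ref 2 → HIT, frames=[2,-,-]
Step 3: ref 6 → FAULT, frames=[2,6,-]
Step 4: ref 6 → HIT, frames=[2,6,-]
Step 5: ref 1 → FAULT, frames=[2,6,1]
Step 6: ref 1 → HIT, frames=[2,6,1]
Step 7: ref 1 → HIT, frames=[2,6,1]
Step 8: ref 3 → FAULT (evict 2), frames=[3,6,1]
Step 9: ref 2 → FAULT (evict 6), frames=[3,2,1]
Total faults: 5

Answer: 5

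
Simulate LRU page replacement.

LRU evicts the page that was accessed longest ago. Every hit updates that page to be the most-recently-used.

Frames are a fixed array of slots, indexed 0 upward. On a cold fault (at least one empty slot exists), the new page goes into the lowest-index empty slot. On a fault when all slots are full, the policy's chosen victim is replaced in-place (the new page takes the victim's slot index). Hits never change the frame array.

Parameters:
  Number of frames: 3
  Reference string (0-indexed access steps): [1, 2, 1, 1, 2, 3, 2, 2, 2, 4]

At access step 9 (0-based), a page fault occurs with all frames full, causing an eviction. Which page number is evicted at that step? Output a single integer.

Answer: 1

Derivation:
Step 0: ref 1 -> FAULT, frames=[1,-,-]
Step 1: ref 2 -> FAULT, frames=[1,2,-]
Step 2: ref 1 -> HIT, frames=[1,2,-]
Step 3: ref 1 -> HIT, frames=[1,2,-]
Step 4: ref 2 -> HIT, frames=[1,2,-]
Step 5: ref 3 -> FAULT, frames=[1,2,3]
Step 6: ref 2 -> HIT, frames=[1,2,3]
Step 7: ref 2 -> HIT, frames=[1,2,3]
Step 8: ref 2 -> HIT, frames=[1,2,3]
Step 9: ref 4 -> FAULT, evict 1, frames=[4,2,3]
At step 9: evicted page 1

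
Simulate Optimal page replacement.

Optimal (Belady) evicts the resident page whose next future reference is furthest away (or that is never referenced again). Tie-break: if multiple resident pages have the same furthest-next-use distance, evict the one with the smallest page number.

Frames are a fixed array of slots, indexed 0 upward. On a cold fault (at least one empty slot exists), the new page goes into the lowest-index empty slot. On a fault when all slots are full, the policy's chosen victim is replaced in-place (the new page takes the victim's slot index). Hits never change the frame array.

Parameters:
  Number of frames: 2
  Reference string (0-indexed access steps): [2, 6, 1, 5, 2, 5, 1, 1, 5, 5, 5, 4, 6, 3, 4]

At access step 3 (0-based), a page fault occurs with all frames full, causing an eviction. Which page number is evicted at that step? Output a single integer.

Answer: 1

Derivation:
Step 0: ref 2 -> FAULT, frames=[2,-]
Step 1: ref 6 -> FAULT, frames=[2,6]
Step 2: ref 1 -> FAULT, evict 6, frames=[2,1]
Step 3: ref 5 -> FAULT, evict 1, frames=[2,5]
At step 3: evicted page 1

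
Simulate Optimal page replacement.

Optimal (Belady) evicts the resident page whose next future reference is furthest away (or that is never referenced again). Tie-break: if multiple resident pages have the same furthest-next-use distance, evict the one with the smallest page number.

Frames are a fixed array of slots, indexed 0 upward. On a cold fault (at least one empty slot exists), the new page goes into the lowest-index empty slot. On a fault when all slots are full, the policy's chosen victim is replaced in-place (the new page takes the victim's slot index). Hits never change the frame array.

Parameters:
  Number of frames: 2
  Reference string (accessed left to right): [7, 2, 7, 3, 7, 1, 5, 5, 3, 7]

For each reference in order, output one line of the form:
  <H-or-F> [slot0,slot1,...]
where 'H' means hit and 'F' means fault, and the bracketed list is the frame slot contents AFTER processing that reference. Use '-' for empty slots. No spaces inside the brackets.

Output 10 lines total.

F [7,-]
F [7,2]
H [7,2]
F [7,3]
H [7,3]
F [1,3]
F [5,3]
H [5,3]
H [5,3]
F [5,7]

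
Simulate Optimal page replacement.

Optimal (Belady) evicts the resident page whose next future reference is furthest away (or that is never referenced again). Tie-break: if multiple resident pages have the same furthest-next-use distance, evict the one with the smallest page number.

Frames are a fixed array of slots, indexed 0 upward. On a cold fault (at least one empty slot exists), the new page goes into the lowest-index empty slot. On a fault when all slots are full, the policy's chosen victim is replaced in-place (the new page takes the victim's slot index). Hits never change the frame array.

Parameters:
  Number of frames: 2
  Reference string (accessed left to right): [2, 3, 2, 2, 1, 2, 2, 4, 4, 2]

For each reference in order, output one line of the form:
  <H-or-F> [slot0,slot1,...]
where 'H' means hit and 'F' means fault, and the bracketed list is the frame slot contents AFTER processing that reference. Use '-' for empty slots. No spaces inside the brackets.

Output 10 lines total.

F [2,-]
F [2,3]
H [2,3]
H [2,3]
F [2,1]
H [2,1]
H [2,1]
F [2,4]
H [2,4]
H [2,4]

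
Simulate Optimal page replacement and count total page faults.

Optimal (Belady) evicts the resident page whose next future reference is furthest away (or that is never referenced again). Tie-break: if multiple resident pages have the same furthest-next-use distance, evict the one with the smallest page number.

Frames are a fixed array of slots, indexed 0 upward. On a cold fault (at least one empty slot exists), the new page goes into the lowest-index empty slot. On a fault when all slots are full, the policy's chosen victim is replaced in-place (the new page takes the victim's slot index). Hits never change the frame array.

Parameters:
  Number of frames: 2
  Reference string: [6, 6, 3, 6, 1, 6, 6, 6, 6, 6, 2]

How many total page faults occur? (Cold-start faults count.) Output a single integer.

Answer: 4

Derivation:
Step 0: ref 6 → FAULT, frames=[6,-]
Step 1: ref 6 → HIT, frames=[6,-]
Step 2: ref 3 → FAULT, frames=[6,3]
Step 3: ref 6 → HIT, frames=[6,3]
Step 4: ref 1 → FAULT (evict 3), frames=[6,1]
Step 5: ref 6 → HIT, frames=[6,1]
Step 6: ref 6 → HIT, frames=[6,1]
Step 7: ref 6 → HIT, frames=[6,1]
Step 8: ref 6 → HIT, frames=[6,1]
Step 9: ref 6 → HIT, frames=[6,1]
Step 10: ref 2 → FAULT (evict 1), frames=[6,2]
Total faults: 4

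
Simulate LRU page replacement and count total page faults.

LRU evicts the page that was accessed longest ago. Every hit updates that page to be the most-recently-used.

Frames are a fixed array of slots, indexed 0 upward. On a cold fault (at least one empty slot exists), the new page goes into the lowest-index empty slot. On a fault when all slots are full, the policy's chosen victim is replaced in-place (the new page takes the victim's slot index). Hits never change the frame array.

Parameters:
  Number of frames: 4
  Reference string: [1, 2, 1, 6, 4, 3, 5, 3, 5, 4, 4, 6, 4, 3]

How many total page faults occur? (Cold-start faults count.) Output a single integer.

Answer: 6

Derivation:
Step 0: ref 1 → FAULT, frames=[1,-,-,-]
Step 1: ref 2 → FAULT, frames=[1,2,-,-]
Step 2: ref 1 → HIT, frames=[1,2,-,-]
Step 3: ref 6 → FAULT, frames=[1,2,6,-]
Step 4: ref 4 → FAULT, frames=[1,2,6,4]
Step 5: ref 3 → FAULT (evict 2), frames=[1,3,6,4]
Step 6: ref 5 → FAULT (evict 1), frames=[5,3,6,4]
Step 7: ref 3 → HIT, frames=[5,3,6,4]
Step 8: ref 5 → HIT, frames=[5,3,6,4]
Step 9: ref 4 → HIT, frames=[5,3,6,4]
Step 10: ref 4 → HIT, frames=[5,3,6,4]
Step 11: ref 6 → HIT, frames=[5,3,6,4]
Step 12: ref 4 → HIT, frames=[5,3,6,4]
Step 13: ref 3 → HIT, frames=[5,3,6,4]
Total faults: 6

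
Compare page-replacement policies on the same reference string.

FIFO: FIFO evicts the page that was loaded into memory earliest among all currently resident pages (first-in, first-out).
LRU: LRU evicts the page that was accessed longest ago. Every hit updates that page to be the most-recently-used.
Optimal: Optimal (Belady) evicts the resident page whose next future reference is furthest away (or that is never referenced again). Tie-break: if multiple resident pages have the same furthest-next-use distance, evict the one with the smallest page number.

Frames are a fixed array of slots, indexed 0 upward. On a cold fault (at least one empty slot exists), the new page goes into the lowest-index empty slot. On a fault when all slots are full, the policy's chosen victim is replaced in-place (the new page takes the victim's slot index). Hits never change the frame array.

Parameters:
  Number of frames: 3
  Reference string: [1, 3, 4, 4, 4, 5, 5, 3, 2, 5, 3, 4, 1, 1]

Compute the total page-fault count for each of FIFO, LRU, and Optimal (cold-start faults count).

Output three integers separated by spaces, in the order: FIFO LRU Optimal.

--- FIFO ---
  step 0: ref 1 -> FAULT, frames=[1,-,-] (faults so far: 1)
  step 1: ref 3 -> FAULT, frames=[1,3,-] (faults so far: 2)
  step 2: ref 4 -> FAULT, frames=[1,3,4] (faults so far: 3)
  step 3: ref 4 -> HIT, frames=[1,3,4] (faults so far: 3)
  step 4: ref 4 -> HIT, frames=[1,3,4] (faults so far: 3)
  step 5: ref 5 -> FAULT, evict 1, frames=[5,3,4] (faults so far: 4)
  step 6: ref 5 -> HIT, frames=[5,3,4] (faults so far: 4)
  step 7: ref 3 -> HIT, frames=[5,3,4] (faults so far: 4)
  step 8: ref 2 -> FAULT, evict 3, frames=[5,2,4] (faults so far: 5)
  step 9: ref 5 -> HIT, frames=[5,2,4] (faults so far: 5)
  step 10: ref 3 -> FAULT, evict 4, frames=[5,2,3] (faults so far: 6)
  step 11: ref 4 -> FAULT, evict 5, frames=[4,2,3] (faults so far: 7)
  step 12: ref 1 -> FAULT, evict 2, frames=[4,1,3] (faults so far: 8)
  step 13: ref 1 -> HIT, frames=[4,1,3] (faults so far: 8)
  FIFO total faults: 8
--- LRU ---
  step 0: ref 1 -> FAULT, frames=[1,-,-] (faults so far: 1)
  step 1: ref 3 -> FAULT, frames=[1,3,-] (faults so far: 2)
  step 2: ref 4 -> FAULT, frames=[1,3,4] (faults so far: 3)
  step 3: ref 4 -> HIT, frames=[1,3,4] (faults so far: 3)
  step 4: ref 4 -> HIT, frames=[1,3,4] (faults so far: 3)
  step 5: ref 5 -> FAULT, evict 1, frames=[5,3,4] (faults so far: 4)
  step 6: ref 5 -> HIT, frames=[5,3,4] (faults so far: 4)
  step 7: ref 3 -> HIT, frames=[5,3,4] (faults so far: 4)
  step 8: ref 2 -> FAULT, evict 4, frames=[5,3,2] (faults so far: 5)
  step 9: ref 5 -> HIT, frames=[5,3,2] (faults so far: 5)
  step 10: ref 3 -> HIT, frames=[5,3,2] (faults so far: 5)
  step 11: ref 4 -> FAULT, evict 2, frames=[5,3,4] (faults so far: 6)
  step 12: ref 1 -> FAULT, evict 5, frames=[1,3,4] (faults so far: 7)
  step 13: ref 1 -> HIT, frames=[1,3,4] (faults so far: 7)
  LRU total faults: 7
--- Optimal ---
  step 0: ref 1 -> FAULT, frames=[1,-,-] (faults so far: 1)
  step 1: ref 3 -> FAULT, frames=[1,3,-] (faults so far: 2)
  step 2: ref 4 -> FAULT, frames=[1,3,4] (faults so far: 3)
  step 3: ref 4 -> HIT, frames=[1,3,4] (faults so far: 3)
  step 4: ref 4 -> HIT, frames=[1,3,4] (faults so far: 3)
  step 5: ref 5 -> FAULT, evict 1, frames=[5,3,4] (faults so far: 4)
  step 6: ref 5 -> HIT, frames=[5,3,4] (faults so far: 4)
  step 7: ref 3 -> HIT, frames=[5,3,4] (faults so far: 4)
  step 8: ref 2 -> FAULT, evict 4, frames=[5,3,2] (faults so far: 5)
  step 9: ref 5 -> HIT, frames=[5,3,2] (faults so far: 5)
  step 10: ref 3 -> HIT, frames=[5,3,2] (faults so far: 5)
  step 11: ref 4 -> FAULT, evict 2, frames=[5,3,4] (faults so far: 6)
  step 12: ref 1 -> FAULT, evict 3, frames=[5,1,4] (faults so far: 7)
  step 13: ref 1 -> HIT, frames=[5,1,4] (faults so far: 7)
  Optimal total faults: 7

Answer: 8 7 7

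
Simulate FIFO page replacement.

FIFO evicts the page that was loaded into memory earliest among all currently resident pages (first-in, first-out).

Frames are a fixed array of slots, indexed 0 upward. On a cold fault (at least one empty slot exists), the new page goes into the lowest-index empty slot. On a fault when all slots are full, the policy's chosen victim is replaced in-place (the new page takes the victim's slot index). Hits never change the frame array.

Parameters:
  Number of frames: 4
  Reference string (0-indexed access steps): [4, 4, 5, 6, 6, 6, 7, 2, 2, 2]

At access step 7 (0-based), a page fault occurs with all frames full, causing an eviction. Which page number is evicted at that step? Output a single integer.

Answer: 4

Derivation:
Step 0: ref 4 -> FAULT, frames=[4,-,-,-]
Step 1: ref 4 -> HIT, frames=[4,-,-,-]
Step 2: ref 5 -> FAULT, frames=[4,5,-,-]
Step 3: ref 6 -> FAULT, frames=[4,5,6,-]
Step 4: ref 6 -> HIT, frames=[4,5,6,-]
Step 5: ref 6 -> HIT, frames=[4,5,6,-]
Step 6: ref 7 -> FAULT, frames=[4,5,6,7]
Step 7: ref 2 -> FAULT, evict 4, frames=[2,5,6,7]
At step 7: evicted page 4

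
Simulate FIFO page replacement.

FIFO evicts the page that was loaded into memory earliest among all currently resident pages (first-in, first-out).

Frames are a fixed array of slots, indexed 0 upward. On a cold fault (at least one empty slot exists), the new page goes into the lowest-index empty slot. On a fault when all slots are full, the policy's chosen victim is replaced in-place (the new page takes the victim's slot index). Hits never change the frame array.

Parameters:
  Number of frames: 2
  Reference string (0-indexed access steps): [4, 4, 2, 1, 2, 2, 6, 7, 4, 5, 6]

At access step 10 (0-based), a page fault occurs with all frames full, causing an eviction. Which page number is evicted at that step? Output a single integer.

Answer: 4

Derivation:
Step 0: ref 4 -> FAULT, frames=[4,-]
Step 1: ref 4 -> HIT, frames=[4,-]
Step 2: ref 2 -> FAULT, frames=[4,2]
Step 3: ref 1 -> FAULT, evict 4, frames=[1,2]
Step 4: ref 2 -> HIT, frames=[1,2]
Step 5: ref 2 -> HIT, frames=[1,2]
Step 6: ref 6 -> FAULT, evict 2, frames=[1,6]
Step 7: ref 7 -> FAULT, evict 1, frames=[7,6]
Step 8: ref 4 -> FAULT, evict 6, frames=[7,4]
Step 9: ref 5 -> FAULT, evict 7, frames=[5,4]
Step 10: ref 6 -> FAULT, evict 4, frames=[5,6]
At step 10: evicted page 4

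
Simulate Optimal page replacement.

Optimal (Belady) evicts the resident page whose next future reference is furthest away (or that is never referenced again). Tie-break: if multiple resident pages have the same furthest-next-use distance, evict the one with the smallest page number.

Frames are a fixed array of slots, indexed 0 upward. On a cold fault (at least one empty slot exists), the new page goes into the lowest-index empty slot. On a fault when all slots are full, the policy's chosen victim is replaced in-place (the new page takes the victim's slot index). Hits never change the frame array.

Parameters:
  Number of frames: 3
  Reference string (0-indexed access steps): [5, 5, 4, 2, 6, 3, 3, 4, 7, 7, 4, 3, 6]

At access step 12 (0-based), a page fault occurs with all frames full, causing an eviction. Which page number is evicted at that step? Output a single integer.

Step 0: ref 5 -> FAULT, frames=[5,-,-]
Step 1: ref 5 -> HIT, frames=[5,-,-]
Step 2: ref 4 -> FAULT, frames=[5,4,-]
Step 3: ref 2 -> FAULT, frames=[5,4,2]
Step 4: ref 6 -> FAULT, evict 2, frames=[5,4,6]
Step 5: ref 3 -> FAULT, evict 5, frames=[3,4,6]
Step 6: ref 3 -> HIT, frames=[3,4,6]
Step 7: ref 4 -> HIT, frames=[3,4,6]
Step 8: ref 7 -> FAULT, evict 6, frames=[3,4,7]
Step 9: ref 7 -> HIT, frames=[3,4,7]
Step 10: ref 4 -> HIT, frames=[3,4,7]
Step 11: ref 3 -> HIT, frames=[3,4,7]
Step 12: ref 6 -> FAULT, evict 3, frames=[6,4,7]
At step 12: evicted page 3

Answer: 3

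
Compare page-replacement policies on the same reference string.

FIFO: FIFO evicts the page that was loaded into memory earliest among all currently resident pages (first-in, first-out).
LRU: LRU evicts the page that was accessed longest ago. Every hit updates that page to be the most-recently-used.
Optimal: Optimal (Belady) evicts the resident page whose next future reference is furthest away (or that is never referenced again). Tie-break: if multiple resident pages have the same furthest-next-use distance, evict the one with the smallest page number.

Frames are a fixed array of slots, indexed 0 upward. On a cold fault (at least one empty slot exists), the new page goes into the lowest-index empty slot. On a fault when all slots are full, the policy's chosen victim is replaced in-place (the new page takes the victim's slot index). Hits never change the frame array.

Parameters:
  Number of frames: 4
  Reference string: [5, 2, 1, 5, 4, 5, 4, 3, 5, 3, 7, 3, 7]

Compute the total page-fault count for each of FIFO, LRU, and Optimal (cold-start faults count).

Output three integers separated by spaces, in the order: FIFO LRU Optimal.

Answer: 7 6 6

Derivation:
--- FIFO ---
  step 0: ref 5 -> FAULT, frames=[5,-,-,-] (faults so far: 1)
  step 1: ref 2 -> FAULT, frames=[5,2,-,-] (faults so far: 2)
  step 2: ref 1 -> FAULT, frames=[5,2,1,-] (faults so far: 3)
  step 3: ref 5 -> HIT, frames=[5,2,1,-] (faults so far: 3)
  step 4: ref 4 -> FAULT, frames=[5,2,1,4] (faults so far: 4)
  step 5: ref 5 -> HIT, frames=[5,2,1,4] (faults so far: 4)
  step 6: ref 4 -> HIT, frames=[5,2,1,4] (faults so far: 4)
  step 7: ref 3 -> FAULT, evict 5, frames=[3,2,1,4] (faults so far: 5)
  step 8: ref 5 -> FAULT, evict 2, frames=[3,5,1,4] (faults so far: 6)
  step 9: ref 3 -> HIT, frames=[3,5,1,4] (faults so far: 6)
  step 10: ref 7 -> FAULT, evict 1, frames=[3,5,7,4] (faults so far: 7)
  step 11: ref 3 -> HIT, frames=[3,5,7,4] (faults so far: 7)
  step 12: ref 7 -> HIT, frames=[3,5,7,4] (faults so far: 7)
  FIFO total faults: 7
--- LRU ---
  step 0: ref 5 -> FAULT, frames=[5,-,-,-] (faults so far: 1)
  step 1: ref 2 -> FAULT, frames=[5,2,-,-] (faults so far: 2)
  step 2: ref 1 -> FAULT, frames=[5,2,1,-] (faults so far: 3)
  step 3: ref 5 -> HIT, frames=[5,2,1,-] (faults so far: 3)
  step 4: ref 4 -> FAULT, frames=[5,2,1,4] (faults so far: 4)
  step 5: ref 5 -> HIT, frames=[5,2,1,4] (faults so far: 4)
  step 6: ref 4 -> HIT, frames=[5,2,1,4] (faults so far: 4)
  step 7: ref 3 -> FAULT, evict 2, frames=[5,3,1,4] (faults so far: 5)
  step 8: ref 5 -> HIT, frames=[5,3,1,4] (faults so far: 5)
  step 9: ref 3 -> HIT, frames=[5,3,1,4] (faults so far: 5)
  step 10: ref 7 -> FAULT, evict 1, frames=[5,3,7,4] (faults so far: 6)
  step 11: ref 3 -> HIT, frames=[5,3,7,4] (faults so far: 6)
  step 12: ref 7 -> HIT, frames=[5,3,7,4] (faults so far: 6)
  LRU total faults: 6
--- Optimal ---
  step 0: ref 5 -> FAULT, frames=[5,-,-,-] (faults so far: 1)
  step 1: ref 2 -> FAULT, frames=[5,2,-,-] (faults so far: 2)
  step 2: ref 1 -> FAULT, frames=[5,2,1,-] (faults so far: 3)
  step 3: ref 5 -> HIT, frames=[5,2,1,-] (faults so far: 3)
  step 4: ref 4 -> FAULT, frames=[5,2,1,4] (faults so far: 4)
  step 5: ref 5 -> HIT, frames=[5,2,1,4] (faults so far: 4)
  step 6: ref 4 -> HIT, frames=[5,2,1,4] (faults so far: 4)
  step 7: ref 3 -> FAULT, evict 1, frames=[5,2,3,4] (faults so far: 5)
  step 8: ref 5 -> HIT, frames=[5,2,3,4] (faults so far: 5)
  step 9: ref 3 -> HIT, frames=[5,2,3,4] (faults so far: 5)
  step 10: ref 7 -> FAULT, evict 2, frames=[5,7,3,4] (faults so far: 6)
  step 11: ref 3 -> HIT, frames=[5,7,3,4] (faults so far: 6)
  step 12: ref 7 -> HIT, frames=[5,7,3,4] (faults so far: 6)
  Optimal total faults: 6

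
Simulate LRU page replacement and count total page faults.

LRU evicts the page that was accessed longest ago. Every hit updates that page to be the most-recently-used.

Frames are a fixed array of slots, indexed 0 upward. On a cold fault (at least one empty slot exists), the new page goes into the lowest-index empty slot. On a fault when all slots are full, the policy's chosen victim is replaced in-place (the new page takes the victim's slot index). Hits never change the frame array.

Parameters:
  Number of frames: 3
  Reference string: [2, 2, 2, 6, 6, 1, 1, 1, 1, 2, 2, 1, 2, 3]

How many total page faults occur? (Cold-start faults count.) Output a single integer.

Answer: 4

Derivation:
Step 0: ref 2 → FAULT, frames=[2,-,-]
Step 1: ref 2 → HIT, frames=[2,-,-]
Step 2: ref 2 → HIT, frames=[2,-,-]
Step 3: ref 6 → FAULT, frames=[2,6,-]
Step 4: ref 6 → HIT, frames=[2,6,-]
Step 5: ref 1 → FAULT, frames=[2,6,1]
Step 6: ref 1 → HIT, frames=[2,6,1]
Step 7: ref 1 → HIT, frames=[2,6,1]
Step 8: ref 1 → HIT, frames=[2,6,1]
Step 9: ref 2 → HIT, frames=[2,6,1]
Step 10: ref 2 → HIT, frames=[2,6,1]
Step 11: ref 1 → HIT, frames=[2,6,1]
Step 12: ref 2 → HIT, frames=[2,6,1]
Step 13: ref 3 → FAULT (evict 6), frames=[2,3,1]
Total faults: 4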